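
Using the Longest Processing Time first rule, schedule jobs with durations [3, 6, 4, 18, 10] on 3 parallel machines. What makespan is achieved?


Sort jobs in decreasing order (LPT): [18, 10, 6, 4, 3]
Assign each job to the least loaded machine:
  Machine 1: jobs [18], load = 18
  Machine 2: jobs [10, 3], load = 13
  Machine 3: jobs [6, 4], load = 10
Makespan = max load = 18

18


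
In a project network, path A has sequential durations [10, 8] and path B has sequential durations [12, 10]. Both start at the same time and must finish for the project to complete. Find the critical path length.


Path A total = 10 + 8 = 18
Path B total = 12 + 10 = 22
Critical path = longest path = max(18, 22) = 22

22


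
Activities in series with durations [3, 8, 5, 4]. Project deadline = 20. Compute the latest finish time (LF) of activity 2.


LF(activity 2) = deadline - sum of successor durations
Successors: activities 3 through 4 with durations [5, 4]
Sum of successor durations = 9
LF = 20 - 9 = 11

11


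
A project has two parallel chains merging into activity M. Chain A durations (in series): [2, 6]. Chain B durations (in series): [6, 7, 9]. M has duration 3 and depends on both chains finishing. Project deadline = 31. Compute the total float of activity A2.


Forward pass: ES(A2) = sum of predecessors on chain A = 2
EF = ES + duration = 2 + 6 = 8
Backward pass: LF(M) = deadline = 31; LS(M) = 31 - 3 = 28
LF(A2) = LS(M) - sum(successors on chain A) = 28 - 0 = 28
LS = LF - duration = 28 - 6 = 22
Total float = LS - ES = 22 - 2 = 20

20


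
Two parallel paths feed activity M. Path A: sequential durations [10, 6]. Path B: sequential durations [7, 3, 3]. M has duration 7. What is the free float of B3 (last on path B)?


ES(B3) = sum of predecessors on chain B = 10
EF(B3) = ES + duration = 10 + 3 = 13
Successor of B3 is M. ES(M) = max(sum(A), sum(B)) = max(16, 13) = 16
Free float = ES(successor) - EF(current) = 16 - 13 = 3

3


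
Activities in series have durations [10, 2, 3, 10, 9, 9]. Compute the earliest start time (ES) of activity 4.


Activity 4 starts after activities 1 through 3 complete.
Predecessor durations: [10, 2, 3]
ES = 10 + 2 + 3 = 15

15


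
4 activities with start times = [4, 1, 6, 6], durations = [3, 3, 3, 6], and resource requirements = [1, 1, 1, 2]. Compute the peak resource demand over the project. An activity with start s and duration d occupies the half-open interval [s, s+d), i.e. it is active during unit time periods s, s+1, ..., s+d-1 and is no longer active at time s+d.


Each activity i is active on [start_i, start_i + duration_i).
Compute total resource usage per time slot:
  t=0: active resources = [], total = 0
  t=1: active resources = [1], total = 1
  t=2: active resources = [1], total = 1
  t=3: active resources = [1], total = 1
  t=4: active resources = [1], total = 1
  t=5: active resources = [1], total = 1
  t=6: active resources = [1, 1, 2], total = 4
  t=7: active resources = [1, 2], total = 3
  t=8: active resources = [1, 2], total = 3
  t=9: active resources = [2], total = 2
  t=10: active resources = [2], total = 2
  t=11: active resources = [2], total = 2
Peak resource demand = 4

4


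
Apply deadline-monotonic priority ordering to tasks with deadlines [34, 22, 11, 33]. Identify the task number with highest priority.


Sort tasks by relative deadline (ascending):
  Task 3: deadline = 11
  Task 2: deadline = 22
  Task 4: deadline = 33
  Task 1: deadline = 34
Priority order (highest first): [3, 2, 4, 1]
Highest priority task = 3

3


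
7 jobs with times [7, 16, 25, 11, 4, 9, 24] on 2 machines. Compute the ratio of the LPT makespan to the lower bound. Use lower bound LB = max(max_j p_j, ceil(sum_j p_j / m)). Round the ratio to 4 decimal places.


LPT order: [25, 24, 16, 11, 9, 7, 4]
Machine loads after assignment: [49, 47]
LPT makespan = 49
Lower bound = max(max_job, ceil(total/2)) = max(25, 48) = 48
Ratio = 49 / 48 = 1.0208

1.0208


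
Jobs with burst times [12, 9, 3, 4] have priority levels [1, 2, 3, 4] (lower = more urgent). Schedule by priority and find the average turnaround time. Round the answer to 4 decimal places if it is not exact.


Sort by priority (ascending = highest first):
Order: [(1, 12), (2, 9), (3, 3), (4, 4)]
Completion times:
  Priority 1, burst=12, C=12
  Priority 2, burst=9, C=21
  Priority 3, burst=3, C=24
  Priority 4, burst=4, C=28
Average turnaround = 85/4 = 21.25

21.25


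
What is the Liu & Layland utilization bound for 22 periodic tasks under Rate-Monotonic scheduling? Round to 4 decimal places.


Compute 2^(1/22) = 1.0320082797
Subtract 1: 1.0320082797 - 1 = 0.0320082797
Multiply by n: 22 * 0.0320082797 = 0.7041821534
Round to 4 dp: 0.7042

0.7042


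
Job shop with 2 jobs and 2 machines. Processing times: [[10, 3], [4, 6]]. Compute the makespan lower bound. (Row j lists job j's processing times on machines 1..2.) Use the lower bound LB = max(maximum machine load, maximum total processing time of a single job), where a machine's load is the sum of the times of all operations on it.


Machine loads:
  Machine 1: 10 + 4 = 14
  Machine 2: 3 + 6 = 9
Max machine load = 14
Job totals:
  Job 1: 13
  Job 2: 10
Max job total = 13
Lower bound = max(14, 13) = 14

14


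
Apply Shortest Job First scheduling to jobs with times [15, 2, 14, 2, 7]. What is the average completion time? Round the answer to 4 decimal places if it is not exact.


SJF order (ascending): [2, 2, 7, 14, 15]
Completion times:
  Job 1: burst=2, C=2
  Job 2: burst=2, C=4
  Job 3: burst=7, C=11
  Job 4: burst=14, C=25
  Job 5: burst=15, C=40
Average completion = 82/5 = 16.4

16.4


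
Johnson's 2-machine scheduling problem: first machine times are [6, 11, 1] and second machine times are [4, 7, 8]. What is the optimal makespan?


Apply Johnson's rule:
  Group 1 (a <= b): [(3, 1, 8)]
  Group 2 (a > b): [(2, 11, 7), (1, 6, 4)]
Optimal job order: [3, 2, 1]
Schedule:
  Job 3: M1 done at 1, M2 done at 9
  Job 2: M1 done at 12, M2 done at 19
  Job 1: M1 done at 18, M2 done at 23
Makespan = 23

23


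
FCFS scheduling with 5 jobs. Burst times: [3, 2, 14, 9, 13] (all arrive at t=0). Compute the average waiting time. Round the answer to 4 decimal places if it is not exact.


FCFS order (as given): [3, 2, 14, 9, 13]
Waiting times:
  Job 1: wait = 0
  Job 2: wait = 3
  Job 3: wait = 5
  Job 4: wait = 19
  Job 5: wait = 28
Sum of waiting times = 55
Average waiting time = 55/5 = 11.0

11.0


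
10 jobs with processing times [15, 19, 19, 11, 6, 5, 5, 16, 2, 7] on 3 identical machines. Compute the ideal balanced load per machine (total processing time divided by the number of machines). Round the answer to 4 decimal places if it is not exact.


Total processing time = 15 + 19 + 19 + 11 + 6 + 5 + 5 + 16 + 2 + 7 = 105
Number of machines = 3
Ideal balanced load = 105 / 3 = 35.0

35.0


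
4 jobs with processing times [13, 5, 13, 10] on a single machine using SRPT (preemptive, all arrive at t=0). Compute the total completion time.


Since all jobs arrive at t=0, SRPT equals SPT ordering.
SPT order: [5, 10, 13, 13]
Completion times:
  Job 1: p=5, C=5
  Job 2: p=10, C=15
  Job 3: p=13, C=28
  Job 4: p=13, C=41
Total completion time = 5 + 15 + 28 + 41 = 89

89


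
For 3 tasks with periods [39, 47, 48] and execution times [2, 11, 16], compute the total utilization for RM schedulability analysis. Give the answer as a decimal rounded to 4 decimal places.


Compute individual utilizations (exact fractions):
  Task 1: C/T = 2/39 (approx. 0.0513)
  Task 2: C/T = 11/47 (approx. 0.234)
  Task 3: C/T = 16/48 = 1/3 (approx. 0.3333)
Total utilization U = 2/39 + 11/47 + 1/3 = 378/611
Rounded to 4 decimal places: U = 0.6187
RM (Liu & Layland) bound for 3 tasks = 0.779763; compare with U = 378/611 (approx. 0.618658)
U <= bound, so schedulable by RM sufficient condition.

0.6187


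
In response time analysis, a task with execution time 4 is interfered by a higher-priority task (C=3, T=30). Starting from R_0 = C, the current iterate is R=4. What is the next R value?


R_next = C + ceil(R_prev / T_hp) * C_hp
ceil(4 / 30) = ceil(0.1333) = 1
Interference = 1 * 3 = 3
R_next = 4 + 3 = 7

7


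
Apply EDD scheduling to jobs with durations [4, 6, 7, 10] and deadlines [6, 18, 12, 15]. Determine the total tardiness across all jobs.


Sort by due date (EDD order): [(4, 6), (7, 12), (10, 15), (6, 18)]
Compute completion times and tardiness:
  Job 1: p=4, d=6, C=4, tardiness=max(0,4-6)=0
  Job 2: p=7, d=12, C=11, tardiness=max(0,11-12)=0
  Job 3: p=10, d=15, C=21, tardiness=max(0,21-15)=6
  Job 4: p=6, d=18, C=27, tardiness=max(0,27-18)=9
Total tardiness = 15

15


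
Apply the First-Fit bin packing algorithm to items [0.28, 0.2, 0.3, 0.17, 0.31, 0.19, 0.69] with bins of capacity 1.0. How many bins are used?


Place items sequentially using First-Fit:
  Item 0.28 -> new Bin 1
  Item 0.2 -> Bin 1 (now 0.48)
  Item 0.3 -> Bin 1 (now 0.78)
  Item 0.17 -> Bin 1 (now 0.95)
  Item 0.31 -> new Bin 2
  Item 0.19 -> Bin 2 (now 0.5)
  Item 0.69 -> new Bin 3
Total bins used = 3

3


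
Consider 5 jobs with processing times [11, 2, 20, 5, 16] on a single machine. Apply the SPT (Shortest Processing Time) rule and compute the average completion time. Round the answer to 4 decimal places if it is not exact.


Sort jobs by processing time (SPT order): [2, 5, 11, 16, 20]
Compute completion times sequentially:
  Job 1: processing = 2, completes at 2
  Job 2: processing = 5, completes at 7
  Job 3: processing = 11, completes at 18
  Job 4: processing = 16, completes at 34
  Job 5: processing = 20, completes at 54
Sum of completion times = 115
Average completion time = 115/5 = 23.0

23.0


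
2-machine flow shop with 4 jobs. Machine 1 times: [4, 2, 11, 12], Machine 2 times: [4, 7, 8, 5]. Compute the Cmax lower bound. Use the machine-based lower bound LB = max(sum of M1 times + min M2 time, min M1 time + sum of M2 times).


LB1 = sum(M1 times) + min(M2 times) = 29 + 4 = 33
LB2 = min(M1 times) + sum(M2 times) = 2 + 24 = 26
Lower bound = max(LB1, LB2) = max(33, 26) = 33

33


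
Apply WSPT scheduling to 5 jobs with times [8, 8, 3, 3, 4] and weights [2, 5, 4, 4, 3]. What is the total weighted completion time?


Compute p/w ratios and sort ascending (WSPT): [(3, 4), (3, 4), (4, 3), (8, 5), (8, 2)]
Compute weighted completion times:
  Job (p=3,w=4): C=3, w*C=4*3=12
  Job (p=3,w=4): C=6, w*C=4*6=24
  Job (p=4,w=3): C=10, w*C=3*10=30
  Job (p=8,w=5): C=18, w*C=5*18=90
  Job (p=8,w=2): C=26, w*C=2*26=52
Total weighted completion time = 208

208


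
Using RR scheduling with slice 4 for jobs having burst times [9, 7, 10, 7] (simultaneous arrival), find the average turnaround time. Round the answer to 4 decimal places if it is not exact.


Time quantum = 4
Execution trace:
  J1 runs 4 units, time = 4
  J2 runs 4 units, time = 8
  J3 runs 4 units, time = 12
  J4 runs 4 units, time = 16
  J1 runs 4 units, time = 20
  J2 runs 3 units, time = 23
  J3 runs 4 units, time = 27
  J4 runs 3 units, time = 30
  J1 runs 1 units, time = 31
  J3 runs 2 units, time = 33
Finish times: [31, 23, 33, 30]
Average turnaround = 117/4 = 29.25

29.25


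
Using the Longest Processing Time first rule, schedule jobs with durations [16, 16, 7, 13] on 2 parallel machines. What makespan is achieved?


Sort jobs in decreasing order (LPT): [16, 16, 13, 7]
Assign each job to the least loaded machine:
  Machine 1: jobs [16, 13], load = 29
  Machine 2: jobs [16, 7], load = 23
Makespan = max load = 29

29


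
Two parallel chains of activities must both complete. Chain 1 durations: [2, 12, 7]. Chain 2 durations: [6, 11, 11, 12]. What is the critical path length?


Path A total = 2 + 12 + 7 = 21
Path B total = 6 + 11 + 11 + 12 = 40
Critical path = longest path = max(21, 40) = 40

40


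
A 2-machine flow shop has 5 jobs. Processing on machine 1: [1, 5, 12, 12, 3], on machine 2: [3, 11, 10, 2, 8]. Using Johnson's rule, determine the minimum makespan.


Apply Johnson's rule:
  Group 1 (a <= b): [(1, 1, 3), (5, 3, 8), (2, 5, 11)]
  Group 2 (a > b): [(3, 12, 10), (4, 12, 2)]
Optimal job order: [1, 5, 2, 3, 4]
Schedule:
  Job 1: M1 done at 1, M2 done at 4
  Job 5: M1 done at 4, M2 done at 12
  Job 2: M1 done at 9, M2 done at 23
  Job 3: M1 done at 21, M2 done at 33
  Job 4: M1 done at 33, M2 done at 35
Makespan = 35

35


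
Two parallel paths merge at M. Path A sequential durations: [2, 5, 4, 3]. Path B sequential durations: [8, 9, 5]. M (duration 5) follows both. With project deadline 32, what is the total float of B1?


Forward pass: ES(B1) = sum of predecessors on chain B = 0
EF = ES + duration = 0 + 8 = 8
Backward pass: LF(M) = deadline = 32; LS(M) = 32 - 5 = 27
LF(B1) = LS(M) - sum(successors on chain B) = 27 - 14 = 13
LS = LF - duration = 13 - 8 = 5
Total float = LS - ES = 5 - 0 = 5

5


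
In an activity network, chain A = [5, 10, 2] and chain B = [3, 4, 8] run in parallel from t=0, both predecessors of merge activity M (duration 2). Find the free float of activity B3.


ES(B3) = sum of predecessors on chain B = 7
EF(B3) = ES + duration = 7 + 8 = 15
Successor of B3 is M. ES(M) = max(sum(A), sum(B)) = max(17, 15) = 17
Free float = ES(successor) - EF(current) = 17 - 15 = 2

2


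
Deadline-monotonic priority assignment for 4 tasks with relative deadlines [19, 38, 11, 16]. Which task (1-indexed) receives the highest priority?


Sort tasks by relative deadline (ascending):
  Task 3: deadline = 11
  Task 4: deadline = 16
  Task 1: deadline = 19
  Task 2: deadline = 38
Priority order (highest first): [3, 4, 1, 2]
Highest priority task = 3

3


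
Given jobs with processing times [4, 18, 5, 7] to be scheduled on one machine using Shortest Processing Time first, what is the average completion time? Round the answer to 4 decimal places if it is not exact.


Sort jobs by processing time (SPT order): [4, 5, 7, 18]
Compute completion times sequentially:
  Job 1: processing = 4, completes at 4
  Job 2: processing = 5, completes at 9
  Job 3: processing = 7, completes at 16
  Job 4: processing = 18, completes at 34
Sum of completion times = 63
Average completion time = 63/4 = 15.75

15.75


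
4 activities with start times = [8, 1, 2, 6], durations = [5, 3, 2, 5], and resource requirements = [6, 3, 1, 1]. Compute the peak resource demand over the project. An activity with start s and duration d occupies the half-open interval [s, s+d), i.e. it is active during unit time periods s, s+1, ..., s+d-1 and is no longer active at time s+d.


Each activity i is active on [start_i, start_i + duration_i).
Compute total resource usage per time slot:
  t=0: active resources = [], total = 0
  t=1: active resources = [3], total = 3
  t=2: active resources = [3, 1], total = 4
  t=3: active resources = [3, 1], total = 4
  t=4: active resources = [], total = 0
  t=5: active resources = [], total = 0
  t=6: active resources = [1], total = 1
  t=7: active resources = [1], total = 1
  t=8: active resources = [6, 1], total = 7
  t=9: active resources = [6, 1], total = 7
  t=10: active resources = [6, 1], total = 7
  t=11: active resources = [6], total = 6
  t=12: active resources = [6], total = 6
Peak resource demand = 7

7


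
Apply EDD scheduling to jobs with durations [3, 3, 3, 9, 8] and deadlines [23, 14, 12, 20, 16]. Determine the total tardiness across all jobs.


Sort by due date (EDD order): [(3, 12), (3, 14), (8, 16), (9, 20), (3, 23)]
Compute completion times and tardiness:
  Job 1: p=3, d=12, C=3, tardiness=max(0,3-12)=0
  Job 2: p=3, d=14, C=6, tardiness=max(0,6-14)=0
  Job 3: p=8, d=16, C=14, tardiness=max(0,14-16)=0
  Job 4: p=9, d=20, C=23, tardiness=max(0,23-20)=3
  Job 5: p=3, d=23, C=26, tardiness=max(0,26-23)=3
Total tardiness = 6

6


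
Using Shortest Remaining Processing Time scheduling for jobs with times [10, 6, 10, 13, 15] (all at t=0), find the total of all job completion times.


Since all jobs arrive at t=0, SRPT equals SPT ordering.
SPT order: [6, 10, 10, 13, 15]
Completion times:
  Job 1: p=6, C=6
  Job 2: p=10, C=16
  Job 3: p=10, C=26
  Job 4: p=13, C=39
  Job 5: p=15, C=54
Total completion time = 6 + 16 + 26 + 39 + 54 = 141

141


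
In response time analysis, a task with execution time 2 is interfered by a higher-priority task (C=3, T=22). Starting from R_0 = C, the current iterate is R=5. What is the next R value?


R_next = C + ceil(R_prev / T_hp) * C_hp
ceil(5 / 22) = ceil(0.2273) = 1
Interference = 1 * 3 = 3
R_next = 2 + 3 = 5
R_next = R_prev, so the iteration has converged (response time = 5).

5


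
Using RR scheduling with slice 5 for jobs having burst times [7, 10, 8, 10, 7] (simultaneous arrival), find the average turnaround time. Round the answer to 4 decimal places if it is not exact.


Time quantum = 5
Execution trace:
  J1 runs 5 units, time = 5
  J2 runs 5 units, time = 10
  J3 runs 5 units, time = 15
  J4 runs 5 units, time = 20
  J5 runs 5 units, time = 25
  J1 runs 2 units, time = 27
  J2 runs 5 units, time = 32
  J3 runs 3 units, time = 35
  J4 runs 5 units, time = 40
  J5 runs 2 units, time = 42
Finish times: [27, 32, 35, 40, 42]
Average turnaround = 176/5 = 35.2

35.2


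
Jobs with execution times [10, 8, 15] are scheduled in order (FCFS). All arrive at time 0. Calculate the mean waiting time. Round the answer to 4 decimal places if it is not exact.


FCFS order (as given): [10, 8, 15]
Waiting times:
  Job 1: wait = 0
  Job 2: wait = 10
  Job 3: wait = 18
Sum of waiting times = 28
Average waiting time = 28/3 = 9.3333

9.3333


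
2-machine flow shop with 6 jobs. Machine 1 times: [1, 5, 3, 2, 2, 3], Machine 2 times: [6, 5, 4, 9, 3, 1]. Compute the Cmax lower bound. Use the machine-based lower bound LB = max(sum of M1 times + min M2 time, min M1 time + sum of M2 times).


LB1 = sum(M1 times) + min(M2 times) = 16 + 1 = 17
LB2 = min(M1 times) + sum(M2 times) = 1 + 28 = 29
Lower bound = max(LB1, LB2) = max(17, 29) = 29

29


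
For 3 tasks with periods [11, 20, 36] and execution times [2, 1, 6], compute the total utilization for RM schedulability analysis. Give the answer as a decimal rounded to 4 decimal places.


Compute individual utilizations (exact fractions):
  Task 1: C/T = 2/11 (approx. 0.1818)
  Task 2: C/T = 1/20 (approx. 0.05)
  Task 3: C/T = 6/36 = 1/6 (approx. 0.1667)
Total utilization U = 2/11 + 1/20 + 1/6 = 263/660
Rounded to 4 decimal places: U = 0.3985
RM (Liu & Layland) bound for 3 tasks = 0.779763; compare with U = 263/660 (approx. 0.398485)
U <= bound, so schedulable by RM sufficient condition.

0.3985


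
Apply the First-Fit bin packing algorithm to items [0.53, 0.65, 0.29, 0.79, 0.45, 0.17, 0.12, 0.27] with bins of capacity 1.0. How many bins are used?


Place items sequentially using First-Fit:
  Item 0.53 -> new Bin 1
  Item 0.65 -> new Bin 2
  Item 0.29 -> Bin 1 (now 0.82)
  Item 0.79 -> new Bin 3
  Item 0.45 -> new Bin 4
  Item 0.17 -> Bin 1 (now 0.99)
  Item 0.12 -> Bin 2 (now 0.77)
  Item 0.27 -> Bin 4 (now 0.72)
Total bins used = 4

4


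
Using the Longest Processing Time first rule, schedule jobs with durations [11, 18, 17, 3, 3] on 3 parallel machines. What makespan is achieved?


Sort jobs in decreasing order (LPT): [18, 17, 11, 3, 3]
Assign each job to the least loaded machine:
  Machine 1: jobs [18], load = 18
  Machine 2: jobs [17], load = 17
  Machine 3: jobs [11, 3, 3], load = 17
Makespan = max load = 18

18


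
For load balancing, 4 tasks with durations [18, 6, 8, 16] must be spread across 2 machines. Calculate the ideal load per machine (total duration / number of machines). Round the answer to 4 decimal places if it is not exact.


Total processing time = 18 + 6 + 8 + 16 = 48
Number of machines = 2
Ideal balanced load = 48 / 2 = 24.0

24.0


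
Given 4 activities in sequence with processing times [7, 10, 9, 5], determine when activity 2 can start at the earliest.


Activity 2 starts after activities 1 through 1 complete.
Predecessor durations: [7]
ES = 7 = 7

7


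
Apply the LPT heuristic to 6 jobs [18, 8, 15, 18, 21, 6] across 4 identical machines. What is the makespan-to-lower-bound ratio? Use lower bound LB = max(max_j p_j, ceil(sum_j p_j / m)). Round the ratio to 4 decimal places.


LPT order: [21, 18, 18, 15, 8, 6]
Machine loads after assignment: [21, 24, 18, 23]
LPT makespan = 24
Lower bound = max(max_job, ceil(total/4)) = max(21, 22) = 22
Ratio = 24 / 22 = 1.0909

1.0909


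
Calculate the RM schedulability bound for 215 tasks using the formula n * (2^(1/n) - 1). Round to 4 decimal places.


Compute 2^(1/215) = 1.0032291429
Subtract 1: 1.0032291429 - 1 = 0.0032291429
Multiply by n: 215 * 0.0032291429 = 0.6942657235
Round to 4 dp: 0.6943

0.6943


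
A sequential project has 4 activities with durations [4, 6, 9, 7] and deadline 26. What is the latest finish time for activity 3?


LF(activity 3) = deadline - sum of successor durations
Successors: activities 4 through 4 with durations [7]
Sum of successor durations = 7
LF = 26 - 7 = 19

19


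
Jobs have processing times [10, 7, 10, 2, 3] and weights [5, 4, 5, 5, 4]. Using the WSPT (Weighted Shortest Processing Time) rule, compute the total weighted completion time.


Compute p/w ratios and sort ascending (WSPT): [(2, 5), (3, 4), (7, 4), (10, 5), (10, 5)]
Compute weighted completion times:
  Job (p=2,w=5): C=2, w*C=5*2=10
  Job (p=3,w=4): C=5, w*C=4*5=20
  Job (p=7,w=4): C=12, w*C=4*12=48
  Job (p=10,w=5): C=22, w*C=5*22=110
  Job (p=10,w=5): C=32, w*C=5*32=160
Total weighted completion time = 348

348


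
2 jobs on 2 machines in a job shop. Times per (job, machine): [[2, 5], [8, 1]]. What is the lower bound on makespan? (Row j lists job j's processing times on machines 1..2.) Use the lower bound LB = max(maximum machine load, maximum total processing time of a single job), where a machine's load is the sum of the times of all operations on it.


Machine loads:
  Machine 1: 2 + 8 = 10
  Machine 2: 5 + 1 = 6
Max machine load = 10
Job totals:
  Job 1: 7
  Job 2: 9
Max job total = 9
Lower bound = max(10, 9) = 10

10


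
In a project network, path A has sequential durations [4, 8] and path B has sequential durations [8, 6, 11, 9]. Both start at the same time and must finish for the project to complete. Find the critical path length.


Path A total = 4 + 8 = 12
Path B total = 8 + 6 + 11 + 9 = 34
Critical path = longest path = max(12, 34) = 34

34


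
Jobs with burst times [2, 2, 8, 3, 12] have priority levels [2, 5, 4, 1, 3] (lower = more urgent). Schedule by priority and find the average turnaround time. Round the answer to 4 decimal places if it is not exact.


Sort by priority (ascending = highest first):
Order: [(1, 3), (2, 2), (3, 12), (4, 8), (5, 2)]
Completion times:
  Priority 1, burst=3, C=3
  Priority 2, burst=2, C=5
  Priority 3, burst=12, C=17
  Priority 4, burst=8, C=25
  Priority 5, burst=2, C=27
Average turnaround = 77/5 = 15.4

15.4


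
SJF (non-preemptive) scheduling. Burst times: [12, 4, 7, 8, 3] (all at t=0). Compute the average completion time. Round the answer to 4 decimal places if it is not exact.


SJF order (ascending): [3, 4, 7, 8, 12]
Completion times:
  Job 1: burst=3, C=3
  Job 2: burst=4, C=7
  Job 3: burst=7, C=14
  Job 4: burst=8, C=22
  Job 5: burst=12, C=34
Average completion = 80/5 = 16.0

16.0


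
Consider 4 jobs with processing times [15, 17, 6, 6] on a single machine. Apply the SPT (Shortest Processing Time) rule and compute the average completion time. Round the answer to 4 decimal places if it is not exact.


Sort jobs by processing time (SPT order): [6, 6, 15, 17]
Compute completion times sequentially:
  Job 1: processing = 6, completes at 6
  Job 2: processing = 6, completes at 12
  Job 3: processing = 15, completes at 27
  Job 4: processing = 17, completes at 44
Sum of completion times = 89
Average completion time = 89/4 = 22.25

22.25


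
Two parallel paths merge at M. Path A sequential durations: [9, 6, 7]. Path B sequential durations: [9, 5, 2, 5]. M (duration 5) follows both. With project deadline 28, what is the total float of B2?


Forward pass: ES(B2) = sum of predecessors on chain B = 9
EF = ES + duration = 9 + 5 = 14
Backward pass: LF(M) = deadline = 28; LS(M) = 28 - 5 = 23
LF(B2) = LS(M) - sum(successors on chain B) = 23 - 7 = 16
LS = LF - duration = 16 - 5 = 11
Total float = LS - ES = 11 - 9 = 2

2


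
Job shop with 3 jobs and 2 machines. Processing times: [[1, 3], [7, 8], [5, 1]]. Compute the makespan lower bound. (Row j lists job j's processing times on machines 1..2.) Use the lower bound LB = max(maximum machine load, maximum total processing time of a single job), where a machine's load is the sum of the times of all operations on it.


Machine loads:
  Machine 1: 1 + 7 + 5 = 13
  Machine 2: 3 + 8 + 1 = 12
Max machine load = 13
Job totals:
  Job 1: 4
  Job 2: 15
  Job 3: 6
Max job total = 15
Lower bound = max(13, 15) = 15

15


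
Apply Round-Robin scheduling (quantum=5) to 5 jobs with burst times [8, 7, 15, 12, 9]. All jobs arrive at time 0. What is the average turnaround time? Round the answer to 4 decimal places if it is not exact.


Time quantum = 5
Execution trace:
  J1 runs 5 units, time = 5
  J2 runs 5 units, time = 10
  J3 runs 5 units, time = 15
  J4 runs 5 units, time = 20
  J5 runs 5 units, time = 25
  J1 runs 3 units, time = 28
  J2 runs 2 units, time = 30
  J3 runs 5 units, time = 35
  J4 runs 5 units, time = 40
  J5 runs 4 units, time = 44
  J3 runs 5 units, time = 49
  J4 runs 2 units, time = 51
Finish times: [28, 30, 49, 51, 44]
Average turnaround = 202/5 = 40.4

40.4


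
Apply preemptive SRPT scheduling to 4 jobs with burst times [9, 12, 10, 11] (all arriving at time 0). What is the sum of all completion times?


Since all jobs arrive at t=0, SRPT equals SPT ordering.
SPT order: [9, 10, 11, 12]
Completion times:
  Job 1: p=9, C=9
  Job 2: p=10, C=19
  Job 3: p=11, C=30
  Job 4: p=12, C=42
Total completion time = 9 + 19 + 30 + 42 = 100

100


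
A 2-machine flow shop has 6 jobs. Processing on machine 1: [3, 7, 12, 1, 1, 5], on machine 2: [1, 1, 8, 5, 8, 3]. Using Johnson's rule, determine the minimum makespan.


Apply Johnson's rule:
  Group 1 (a <= b): [(4, 1, 5), (5, 1, 8)]
  Group 2 (a > b): [(3, 12, 8), (6, 5, 3), (1, 3, 1), (2, 7, 1)]
Optimal job order: [4, 5, 3, 6, 1, 2]
Schedule:
  Job 4: M1 done at 1, M2 done at 6
  Job 5: M1 done at 2, M2 done at 14
  Job 3: M1 done at 14, M2 done at 22
  Job 6: M1 done at 19, M2 done at 25
  Job 1: M1 done at 22, M2 done at 26
  Job 2: M1 done at 29, M2 done at 30
Makespan = 30

30


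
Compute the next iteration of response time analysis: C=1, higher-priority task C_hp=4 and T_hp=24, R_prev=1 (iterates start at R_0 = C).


R_next = C + ceil(R_prev / T_hp) * C_hp
ceil(1 / 24) = ceil(0.0417) = 1
Interference = 1 * 4 = 4
R_next = 1 + 4 = 5

5


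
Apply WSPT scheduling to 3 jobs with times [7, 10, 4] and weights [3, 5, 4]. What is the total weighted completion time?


Compute p/w ratios and sort ascending (WSPT): [(4, 4), (10, 5), (7, 3)]
Compute weighted completion times:
  Job (p=4,w=4): C=4, w*C=4*4=16
  Job (p=10,w=5): C=14, w*C=5*14=70
  Job (p=7,w=3): C=21, w*C=3*21=63
Total weighted completion time = 149

149


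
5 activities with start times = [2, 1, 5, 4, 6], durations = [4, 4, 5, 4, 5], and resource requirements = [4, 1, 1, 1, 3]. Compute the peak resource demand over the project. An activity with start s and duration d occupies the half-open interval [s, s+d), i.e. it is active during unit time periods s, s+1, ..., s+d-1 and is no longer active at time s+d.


Each activity i is active on [start_i, start_i + duration_i).
Compute total resource usage per time slot:
  t=0: active resources = [], total = 0
  t=1: active resources = [1], total = 1
  t=2: active resources = [4, 1], total = 5
  t=3: active resources = [4, 1], total = 5
  t=4: active resources = [4, 1, 1], total = 6
  t=5: active resources = [4, 1, 1], total = 6
  t=6: active resources = [1, 1, 3], total = 5
  t=7: active resources = [1, 1, 3], total = 5
  t=8: active resources = [1, 3], total = 4
  t=9: active resources = [1, 3], total = 4
  t=10: active resources = [3], total = 3
Peak resource demand = 6

6


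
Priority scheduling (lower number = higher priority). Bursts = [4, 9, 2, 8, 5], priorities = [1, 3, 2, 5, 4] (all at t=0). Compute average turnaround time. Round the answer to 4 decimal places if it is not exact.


Sort by priority (ascending = highest first):
Order: [(1, 4), (2, 2), (3, 9), (4, 5), (5, 8)]
Completion times:
  Priority 1, burst=4, C=4
  Priority 2, burst=2, C=6
  Priority 3, burst=9, C=15
  Priority 4, burst=5, C=20
  Priority 5, burst=8, C=28
Average turnaround = 73/5 = 14.6

14.6


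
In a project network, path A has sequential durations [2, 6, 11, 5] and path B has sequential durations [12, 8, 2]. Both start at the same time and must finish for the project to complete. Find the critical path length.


Path A total = 2 + 6 + 11 + 5 = 24
Path B total = 12 + 8 + 2 = 22
Critical path = longest path = max(24, 22) = 24

24


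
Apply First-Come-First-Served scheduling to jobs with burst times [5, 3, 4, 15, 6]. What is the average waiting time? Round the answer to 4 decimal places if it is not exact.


FCFS order (as given): [5, 3, 4, 15, 6]
Waiting times:
  Job 1: wait = 0
  Job 2: wait = 5
  Job 3: wait = 8
  Job 4: wait = 12
  Job 5: wait = 27
Sum of waiting times = 52
Average waiting time = 52/5 = 10.4

10.4


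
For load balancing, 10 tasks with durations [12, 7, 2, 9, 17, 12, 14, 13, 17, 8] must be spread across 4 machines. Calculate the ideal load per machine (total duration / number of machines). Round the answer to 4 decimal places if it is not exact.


Total processing time = 12 + 7 + 2 + 9 + 17 + 12 + 14 + 13 + 17 + 8 = 111
Number of machines = 4
Ideal balanced load = 111 / 4 = 27.75

27.75


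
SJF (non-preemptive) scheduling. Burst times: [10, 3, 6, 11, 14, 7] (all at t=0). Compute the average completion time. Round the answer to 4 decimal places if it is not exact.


SJF order (ascending): [3, 6, 7, 10, 11, 14]
Completion times:
  Job 1: burst=3, C=3
  Job 2: burst=6, C=9
  Job 3: burst=7, C=16
  Job 4: burst=10, C=26
  Job 5: burst=11, C=37
  Job 6: burst=14, C=51
Average completion = 142/6 = 23.6667

23.6667


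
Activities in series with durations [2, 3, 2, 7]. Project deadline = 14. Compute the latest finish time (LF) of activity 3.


LF(activity 3) = deadline - sum of successor durations
Successors: activities 4 through 4 with durations [7]
Sum of successor durations = 7
LF = 14 - 7 = 7

7


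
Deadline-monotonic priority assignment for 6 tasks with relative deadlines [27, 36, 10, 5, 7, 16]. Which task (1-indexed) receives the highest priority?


Sort tasks by relative deadline (ascending):
  Task 4: deadline = 5
  Task 5: deadline = 7
  Task 3: deadline = 10
  Task 6: deadline = 16
  Task 1: deadline = 27
  Task 2: deadline = 36
Priority order (highest first): [4, 5, 3, 6, 1, 2]
Highest priority task = 4

4


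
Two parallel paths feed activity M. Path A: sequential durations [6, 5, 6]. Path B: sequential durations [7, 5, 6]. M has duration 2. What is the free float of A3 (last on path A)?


ES(A3) = sum of predecessors on chain A = 11
EF(A3) = ES + duration = 11 + 6 = 17
Successor of A3 is M. ES(M) = max(sum(A), sum(B)) = max(17, 18) = 18
Free float = ES(successor) - EF(current) = 18 - 17 = 1

1


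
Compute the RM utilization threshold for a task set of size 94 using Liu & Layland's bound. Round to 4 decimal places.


Compute 2^(1/94) = 1.0074011604
Subtract 1: 1.0074011604 - 1 = 0.0074011604
Multiply by n: 94 * 0.0074011604 = 0.6957090776
Round to 4 dp: 0.6957

0.6957


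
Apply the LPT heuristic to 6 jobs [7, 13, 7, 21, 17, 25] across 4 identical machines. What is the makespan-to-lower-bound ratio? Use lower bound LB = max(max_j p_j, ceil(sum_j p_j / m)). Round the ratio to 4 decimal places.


LPT order: [25, 21, 17, 13, 7, 7]
Machine loads after assignment: [25, 21, 24, 20]
LPT makespan = 25
Lower bound = max(max_job, ceil(total/4)) = max(25, 23) = 25
Ratio = 25 / 25 = 1.0

1.0


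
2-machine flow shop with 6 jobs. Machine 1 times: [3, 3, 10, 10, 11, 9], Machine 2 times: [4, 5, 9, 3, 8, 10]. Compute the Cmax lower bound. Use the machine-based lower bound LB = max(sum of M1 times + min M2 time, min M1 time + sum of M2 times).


LB1 = sum(M1 times) + min(M2 times) = 46 + 3 = 49
LB2 = min(M1 times) + sum(M2 times) = 3 + 39 = 42
Lower bound = max(LB1, LB2) = max(49, 42) = 49

49


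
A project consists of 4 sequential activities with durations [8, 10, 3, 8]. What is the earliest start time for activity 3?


Activity 3 starts after activities 1 through 2 complete.
Predecessor durations: [8, 10]
ES = 8 + 10 = 18

18


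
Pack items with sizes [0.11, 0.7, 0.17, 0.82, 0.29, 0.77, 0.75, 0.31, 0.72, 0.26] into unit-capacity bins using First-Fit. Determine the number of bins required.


Place items sequentially using First-Fit:
  Item 0.11 -> new Bin 1
  Item 0.7 -> Bin 1 (now 0.81)
  Item 0.17 -> Bin 1 (now 0.98)
  Item 0.82 -> new Bin 2
  Item 0.29 -> new Bin 3
  Item 0.77 -> new Bin 4
  Item 0.75 -> new Bin 5
  Item 0.31 -> Bin 3 (now 0.6)
  Item 0.72 -> new Bin 6
  Item 0.26 -> Bin 3 (now 0.86)
Total bins used = 6

6


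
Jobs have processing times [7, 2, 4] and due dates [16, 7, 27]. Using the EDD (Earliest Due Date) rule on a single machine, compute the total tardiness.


Sort by due date (EDD order): [(2, 7), (7, 16), (4, 27)]
Compute completion times and tardiness:
  Job 1: p=2, d=7, C=2, tardiness=max(0,2-7)=0
  Job 2: p=7, d=16, C=9, tardiness=max(0,9-16)=0
  Job 3: p=4, d=27, C=13, tardiness=max(0,13-27)=0
Total tardiness = 0

0


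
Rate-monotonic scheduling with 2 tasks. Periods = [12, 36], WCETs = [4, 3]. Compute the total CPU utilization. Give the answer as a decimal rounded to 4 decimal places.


Compute individual utilizations (exact fractions):
  Task 1: C/T = 4/12 = 1/3 (approx. 0.3333)
  Task 2: C/T = 3/36 = 1/12 (approx. 0.0833)
Total utilization U = 1/3 + 1/12 = 5/12
Rounded to 4 decimal places: U = 0.4167
RM (Liu & Layland) bound for 2 tasks = 0.828427; compare with U = 5/12 (approx. 0.416667)
U <= bound, so schedulable by RM sufficient condition.

0.4167


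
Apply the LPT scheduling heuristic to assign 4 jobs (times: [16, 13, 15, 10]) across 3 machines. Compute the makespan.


Sort jobs in decreasing order (LPT): [16, 15, 13, 10]
Assign each job to the least loaded machine:
  Machine 1: jobs [16], load = 16
  Machine 2: jobs [15], load = 15
  Machine 3: jobs [13, 10], load = 23
Makespan = max load = 23

23


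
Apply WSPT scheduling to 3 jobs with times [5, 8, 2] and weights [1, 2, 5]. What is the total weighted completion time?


Compute p/w ratios and sort ascending (WSPT): [(2, 5), (8, 2), (5, 1)]
Compute weighted completion times:
  Job (p=2,w=5): C=2, w*C=5*2=10
  Job (p=8,w=2): C=10, w*C=2*10=20
  Job (p=5,w=1): C=15, w*C=1*15=15
Total weighted completion time = 45

45


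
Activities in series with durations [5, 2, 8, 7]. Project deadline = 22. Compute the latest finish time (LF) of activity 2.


LF(activity 2) = deadline - sum of successor durations
Successors: activities 3 through 4 with durations [8, 7]
Sum of successor durations = 15
LF = 22 - 15 = 7

7


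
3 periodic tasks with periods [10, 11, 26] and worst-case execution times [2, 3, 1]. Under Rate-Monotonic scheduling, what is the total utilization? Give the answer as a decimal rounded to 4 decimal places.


Compute individual utilizations (exact fractions):
  Task 1: C/T = 2/10 = 1/5 (approx. 0.2)
  Task 2: C/T = 3/11 (approx. 0.2727)
  Task 3: C/T = 1/26 (approx. 0.0385)
Total utilization U = 1/5 + 3/11 + 1/26 = 731/1430
Rounded to 4 decimal places: U = 0.5112
RM (Liu & Layland) bound for 3 tasks = 0.779763; compare with U = 731/1430 (approx. 0.511189)
U <= bound, so schedulable by RM sufficient condition.

0.5112


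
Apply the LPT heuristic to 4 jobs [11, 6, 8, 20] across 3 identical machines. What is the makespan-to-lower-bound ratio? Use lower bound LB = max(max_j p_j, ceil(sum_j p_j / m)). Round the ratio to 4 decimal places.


LPT order: [20, 11, 8, 6]
Machine loads after assignment: [20, 11, 14]
LPT makespan = 20
Lower bound = max(max_job, ceil(total/3)) = max(20, 15) = 20
Ratio = 20 / 20 = 1.0

1.0


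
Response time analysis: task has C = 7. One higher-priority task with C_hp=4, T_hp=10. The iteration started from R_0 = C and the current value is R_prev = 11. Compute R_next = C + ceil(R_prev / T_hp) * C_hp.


R_next = C + ceil(R_prev / T_hp) * C_hp
ceil(11 / 10) = ceil(1.1) = 2
Interference = 2 * 4 = 8
R_next = 7 + 8 = 15

15


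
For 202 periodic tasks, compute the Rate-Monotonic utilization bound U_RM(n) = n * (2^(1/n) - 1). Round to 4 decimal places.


Compute 2^(1/202) = 1.0034373158
Subtract 1: 1.0034373158 - 1 = 0.0034373158
Multiply by n: 202 * 0.0034373158 = 0.6943377916
Round to 4 dp: 0.6943

0.6943


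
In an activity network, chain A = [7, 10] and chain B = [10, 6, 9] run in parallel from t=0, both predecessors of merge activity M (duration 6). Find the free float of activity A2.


ES(A2) = sum of predecessors on chain A = 7
EF(A2) = ES + duration = 7 + 10 = 17
Successor of A2 is M. ES(M) = max(sum(A), sum(B)) = max(17, 25) = 25
Free float = ES(successor) - EF(current) = 25 - 17 = 8

8


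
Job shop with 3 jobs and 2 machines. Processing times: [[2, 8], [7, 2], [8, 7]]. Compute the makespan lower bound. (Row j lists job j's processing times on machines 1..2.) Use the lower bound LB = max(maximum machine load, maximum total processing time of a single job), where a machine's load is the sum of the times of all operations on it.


Machine loads:
  Machine 1: 2 + 7 + 8 = 17
  Machine 2: 8 + 2 + 7 = 17
Max machine load = 17
Job totals:
  Job 1: 10
  Job 2: 9
  Job 3: 15
Max job total = 15
Lower bound = max(17, 15) = 17

17


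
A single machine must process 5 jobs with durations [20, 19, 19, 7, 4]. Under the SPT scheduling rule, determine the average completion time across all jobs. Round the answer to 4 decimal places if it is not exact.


Sort jobs by processing time (SPT order): [4, 7, 19, 19, 20]
Compute completion times sequentially:
  Job 1: processing = 4, completes at 4
  Job 2: processing = 7, completes at 11
  Job 3: processing = 19, completes at 30
  Job 4: processing = 19, completes at 49
  Job 5: processing = 20, completes at 69
Sum of completion times = 163
Average completion time = 163/5 = 32.6

32.6


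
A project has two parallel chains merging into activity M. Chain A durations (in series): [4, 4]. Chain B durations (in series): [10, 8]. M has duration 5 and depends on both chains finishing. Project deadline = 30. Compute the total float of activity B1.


Forward pass: ES(B1) = sum of predecessors on chain B = 0
EF = ES + duration = 0 + 10 = 10
Backward pass: LF(M) = deadline = 30; LS(M) = 30 - 5 = 25
LF(B1) = LS(M) - sum(successors on chain B) = 25 - 8 = 17
LS = LF - duration = 17 - 10 = 7
Total float = LS - ES = 7 - 0 = 7

7


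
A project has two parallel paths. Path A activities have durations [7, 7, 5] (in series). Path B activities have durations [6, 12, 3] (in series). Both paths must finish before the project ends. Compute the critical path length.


Path A total = 7 + 7 + 5 = 19
Path B total = 6 + 12 + 3 = 21
Critical path = longest path = max(19, 21) = 21

21


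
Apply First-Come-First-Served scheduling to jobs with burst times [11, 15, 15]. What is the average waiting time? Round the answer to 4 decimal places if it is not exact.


FCFS order (as given): [11, 15, 15]
Waiting times:
  Job 1: wait = 0
  Job 2: wait = 11
  Job 3: wait = 26
Sum of waiting times = 37
Average waiting time = 37/3 = 12.3333

12.3333


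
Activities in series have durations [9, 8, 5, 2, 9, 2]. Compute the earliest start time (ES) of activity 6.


Activity 6 starts after activities 1 through 5 complete.
Predecessor durations: [9, 8, 5, 2, 9]
ES = 9 + 8 + 5 + 2 + 9 = 33

33


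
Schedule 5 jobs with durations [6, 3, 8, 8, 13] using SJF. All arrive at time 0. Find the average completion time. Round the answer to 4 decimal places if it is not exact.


SJF order (ascending): [3, 6, 8, 8, 13]
Completion times:
  Job 1: burst=3, C=3
  Job 2: burst=6, C=9
  Job 3: burst=8, C=17
  Job 4: burst=8, C=25
  Job 5: burst=13, C=38
Average completion = 92/5 = 18.4

18.4
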